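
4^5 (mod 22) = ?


4^1 mod 22 = 4
4^2 mod 22 = 16
4^3 mod 22 = 20
4^4 mod 22 = 14
4^5 mod 22 = 12


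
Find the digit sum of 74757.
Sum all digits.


7 + 4 + 7 + 5 + 7 = 30


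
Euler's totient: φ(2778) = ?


2778 = 2 × 3 × 463
Prime factors: 2, 3, 463
φ(2778) = 2778 × (1-1/2) × (1-1/3) × (1-1/463)
= 2778 × 1/2 × 2/3 × 462/463 = 924

φ(2778) = 924


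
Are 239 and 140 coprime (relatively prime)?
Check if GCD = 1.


Euclidean algorithm:
239 = 1 * 140 + 99
140 = 1 * 99 + 41
99 = 2 * 41 + 17
41 = 2 * 17 + 7
17 = 2 * 7 + 3
7 = 2 * 3 + 1
3 = 3 * 1 + 0
GCD(239, 140) = 1

Yes, coprime (GCD = 1)


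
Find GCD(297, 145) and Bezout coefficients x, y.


Tabular extended Euclidean (each row: r = 297*s + 145*t):
r=297, s=1, t=0
r=145, s=0, t=1
q=2: r=7, s=1, t=-2   [297*(1) + 145*(-2) = 7]
q=20: r=5, s=-20, t=41   [297*(-20) + 145*(41) = 5]
q=1: r=2, s=21, t=-43   [297*(21) + 145*(-43) = 2]
q=2: r=1, s=-62, t=127   [297*(-62) + 145*(127) = 1]
q=2: r=0, s=145, t=-297   [297*(145) + 145*(-297) = 0]
GCD = 1; from the row with r=1: x=-62, y=127
Check: 297*(-62) + 145*(127) = -18414 + 18415 = 1

GCD = 1, x = -62, y = 127


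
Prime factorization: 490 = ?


490 / 2 = 245
245 / 5 = 49
49 / 7 = 7
7 / 7 = 1
490 = 2 × 5 × 7^2


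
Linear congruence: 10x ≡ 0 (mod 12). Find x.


GCD(10, 12) = 2 divides 0
Divide: 5x ≡ 0 (mod 6)
x ≡ 0 (mod 6)


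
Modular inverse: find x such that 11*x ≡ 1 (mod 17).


Use the extended Euclidean algorithm on (17, 11); each row r = 17*s + 11*t:
r=17, s=1, t=0
r=11, s=0, t=1
q=1: r=6, s=1, t=-1   [17*(1) + 11*(-1) = 6]
q=1: r=5, s=-1, t=2   [17*(-1) + 11*(2) = 5]
q=1: r=1, s=2, t=-3   [17*(2) + 11*(-3) = 1]
q=5: r=0, s=-11, t=17   [17*(-11) + 11*(17) = 0]
GCD = 1 with t = -3, so 11*(-3) ≡ 1 (mod 17)
Inverse = -3 mod 17 = 14
Check: 11 * 14 = 154 ≡ 1 (mod 17)

11^(-1) ≡ 14 (mod 17)


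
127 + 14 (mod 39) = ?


127 + 14 = 141
141 mod 39 = 24


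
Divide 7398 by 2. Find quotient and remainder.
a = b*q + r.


7398 = 2 * 3699 + 0
Check: 7398 + 0 = 7398

q = 3699, r = 0


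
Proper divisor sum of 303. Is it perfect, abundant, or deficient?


Proper divisors: 1, 3, 101
Sum = 1 + 3 + 101 = 105
105 < 303 → deficient

s(303) = 105 (deficient)


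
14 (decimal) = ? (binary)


14 (base 10) = 14 (decimal)
14 (decimal) = 1110 (base 2)


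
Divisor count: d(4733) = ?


4733 = 4733^1
d(4733) = (1+1) = 2

2 divisors


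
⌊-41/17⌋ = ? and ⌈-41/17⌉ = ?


-41/17 = -2.4118
floor = -3
ceil = -2

floor = -3, ceil = -2


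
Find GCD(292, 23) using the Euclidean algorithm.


292 = 12 * 23 + 16
23 = 1 * 16 + 7
16 = 2 * 7 + 2
7 = 3 * 2 + 1
2 = 2 * 1 + 0
GCD = 1


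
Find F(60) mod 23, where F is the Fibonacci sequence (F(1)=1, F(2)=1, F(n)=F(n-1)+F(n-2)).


F(k) mod 23 for k=1..60:
1, 1, 2, 3, 5, 8, 13, 21, 11, 9, 20, 6, 3, 9, 12, 21, 10, 8, 18, 3, 21, 1, 22, 0, 22, 22, 21, 20, 18, 15, 10, 2, 12, 14, 3, 17, 20, 14, 11, 2, 13, 15, 5, 20, 2, 22, 1, 0, 1, 1, 2, 3, 5, 8, 13, 21, 11, 9, 20, 6
F(60) mod 23 = 6


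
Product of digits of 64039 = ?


6 × 4 × 0 × 3 × 9 = 0


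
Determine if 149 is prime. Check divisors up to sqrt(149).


Check divisors up to sqrt(149) = 12.2066
No divisors found.
149 is prime.

Yes, 149 is prime


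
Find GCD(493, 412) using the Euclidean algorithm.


493 = 1 * 412 + 81
412 = 5 * 81 + 7
81 = 11 * 7 + 4
7 = 1 * 4 + 3
4 = 1 * 3 + 1
3 = 3 * 1 + 0
GCD = 1


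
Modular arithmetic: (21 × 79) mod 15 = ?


21 × 79 = 1659
1659 mod 15 = 9


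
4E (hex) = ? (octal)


4E (base 16) = 78 (decimal)
78 (decimal) = 116 (base 8)


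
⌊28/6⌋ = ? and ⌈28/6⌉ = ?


28/6 = 4.6667
floor = 4
ceil = 5

floor = 4, ceil = 5


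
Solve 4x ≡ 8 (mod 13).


GCD(4, 13) = 1, unique solution
a^(-1) mod 13 = 10
x = 10 * 8 mod 13 = 2

x ≡ 2 (mod 13)


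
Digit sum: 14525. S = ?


1 + 4 + 5 + 2 + 5 = 17


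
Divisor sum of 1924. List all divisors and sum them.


Divisors of 1924: 1, 2, 4, 13, 26, 37, 52, 74, 148, 481, 962, 1924
Sum = 1 + 2 + 4 + 13 + 26 + 37 + 52 + 74 + 148 + 481 + 962 + 1924 = 3724

σ(1924) = 3724


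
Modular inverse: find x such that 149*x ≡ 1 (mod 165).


Use the extended Euclidean algorithm on (165, 149); each row r = 165*s + 149*t:
r=165, s=1, t=0
r=149, s=0, t=1
q=1: r=16, s=1, t=-1   [165*(1) + 149*(-1) = 16]
q=9: r=5, s=-9, t=10   [165*(-9) + 149*(10) = 5]
q=3: r=1, s=28, t=-31   [165*(28) + 149*(-31) = 1]
q=5: r=0, s=-149, t=165   [165*(-149) + 149*(165) = 0]
GCD = 1 with t = -31, so 149*(-31) ≡ 1 (mod 165)
Inverse = -31 mod 165 = 134
Check: 149 * 134 = 19966 ≡ 1 (mod 165)

149^(-1) ≡ 134 (mod 165)


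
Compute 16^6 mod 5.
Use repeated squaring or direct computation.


16^1 mod 5 = 1
16^2 mod 5 = 1
16^3 mod 5 = 1
16^4 mod 5 = 1
16^5 mod 5 = 1
16^6 mod 5 = 1


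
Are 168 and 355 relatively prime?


Euclidean algorithm:
355 = 2 * 168 + 19
168 = 8 * 19 + 16
19 = 1 * 16 + 3
16 = 5 * 3 + 1
3 = 3 * 1 + 0
GCD(168, 355) = 1

Yes, coprime (GCD = 1)


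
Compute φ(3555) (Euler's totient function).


3555 = 3^2 × 5 × 79
Prime factors: 3, 5, 79
φ(3555) = 3555 × (1-1/3) × (1-1/5) × (1-1/79)
= 3555 × 2/3 × 4/5 × 78/79 = 1872

φ(3555) = 1872


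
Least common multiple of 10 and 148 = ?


GCD(10, 148) = 2
LCM = 10*148/2 = 1480/2 = 740

LCM = 740


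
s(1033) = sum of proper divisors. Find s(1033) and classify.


Proper divisors: 1
Sum = 1 = 1
1 < 1033 → deficient

s(1033) = 1 (deficient)


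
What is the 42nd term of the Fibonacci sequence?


Sequence: 1, 1, 2, 3, 5, 8, 13, 21, 34, 55, 89, 144, 233, 377, 610, 987, 1597, 2584, 4181, 6765, 10946, 17711, 28657, 46368, 75025, 121393, 196418, 317811, 514229, 832040, 1346269, 2178309, 3524578, 5702887, 9227465, 14930352, 24157817, 39088169, 63245986, 102334155, 165580141, 267914296
F(42) = 267914296


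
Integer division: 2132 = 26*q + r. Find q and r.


2132 = 26 * 82 + 0
Check: 2132 + 0 = 2132

q = 82, r = 0


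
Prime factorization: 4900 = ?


4900 / 2 = 2450
2450 / 2 = 1225
1225 / 5 = 245
245 / 5 = 49
49 / 7 = 7
7 / 7 = 1
4900 = 2^2 × 5^2 × 7^2


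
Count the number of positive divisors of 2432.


2432 = 2^7 × 19^1
d(2432) = (7+1) × (1+1) = 16

16 divisors


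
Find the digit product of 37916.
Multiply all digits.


3 × 7 × 9 × 1 × 6 = 1134


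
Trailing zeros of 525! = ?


floor(525/5) = 105
floor(525/25) = 21
floor(525/125) = 4
Total = 130

130 trailing zeros


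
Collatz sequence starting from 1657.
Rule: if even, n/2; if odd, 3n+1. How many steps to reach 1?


1657 → 4972 → 2486 → 1243 → 3730 → 1865 → 5596 → 2798 → 1399 → 4198 → 2099 → 6298 → 3149 → 9448 → 4724 → 2362 → 1181 → 3544 → 1772 → 886 → 443 → 1330 → 665 → 1996 → 998 → 499 → 1498 → 749 → 2248 → 1124 → 562 → 281 → 844 → 422 → 211 → 634 → 317 → 952 → 476 → 238 → 119 → 358 → 179 → 538 → 269 → 808 → 404 → 202 → 101 → 304 → 152 → 76 → 38 → 19 → 58 → 29 → 88 → 44 → 22 → 11 → 34 → 17 → 52 → 26 → 13 → 40 → 20 → 10 → 5 → 16 → 8 → 4 → 2 → 1
Total steps = 73

73 steps


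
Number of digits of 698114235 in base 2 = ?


698114235 in base 2 = 101001100111000110000010111011
Number of digits = 30

30 digits (base 2)


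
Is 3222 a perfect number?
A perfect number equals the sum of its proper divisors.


Proper divisors of 3222: 1, 2, 3, 6, 9, 18, 179, 358, 537, 1074, 1611
Sum = 1 + 2 + 3 + 6 + 9 + 18 + 179 + 358 + 537 + 1074 + 1611 = 3798

No, 3222 is not perfect (3798 ≠ 3222)


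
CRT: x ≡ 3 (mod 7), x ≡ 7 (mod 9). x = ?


M = 7*9 = 63
M1 = M/7 = 9, M2 = M/9 = 7
M1^(-1) mod 7 = 4, M2^(-1) mod 9 = 4
x = 3*9*4 + 7*7*4 = 304
304 mod 63 = 52
Check: 52 mod 7 = 3 ✓, 52 mod 9 = 7 ✓

x ≡ 52 (mod 63)


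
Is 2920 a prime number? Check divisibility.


2920 / 2 = 1460 (exact division)
2920 is NOT prime.

No, 2920 is not prime


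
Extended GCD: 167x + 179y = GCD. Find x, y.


Tabular extended Euclidean (each row: r = 167*s + 179*t):
r=167, s=1, t=0
r=179, s=0, t=1
q=0: r=167, s=1, t=0   [167*(1) + 179*(0) = 167]
q=1: r=12, s=-1, t=1   [167*(-1) + 179*(1) = 12]
q=13: r=11, s=14, t=-13   [167*(14) + 179*(-13) = 11]
q=1: r=1, s=-15, t=14   [167*(-15) + 179*(14) = 1]
q=11: r=0, s=179, t=-167   [167*(179) + 179*(-167) = 0]
GCD = 1; from the row with r=1: x=-15, y=14
Check: 167*(-15) + 179*(14) = -2505 + 2506 = 1

GCD = 1, x = -15, y = 14


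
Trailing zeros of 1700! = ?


floor(1700/5) = 340
floor(1700/25) = 68
floor(1700/125) = 13
floor(1700/625) = 2
Total = 423

423 trailing zeros


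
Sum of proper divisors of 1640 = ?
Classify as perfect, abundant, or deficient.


Proper divisors: 1, 2, 4, 5, 8, 10, 20, 40, 41, 82, 164, 205, 328, 410, 820
Sum = 1 + 2 + 4 + 5 + 8 + 10 + 20 + 40 + 41 + 82 + 164 + 205 + 328 + 410 + 820 = 2140
2140 > 1640 → abundant

s(1640) = 2140 (abundant)


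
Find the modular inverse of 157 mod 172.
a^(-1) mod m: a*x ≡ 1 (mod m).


Use the extended Euclidean algorithm on (172, 157); each row r = 172*s + 157*t:
r=172, s=1, t=0
r=157, s=0, t=1
q=1: r=15, s=1, t=-1   [172*(1) + 157*(-1) = 15]
q=10: r=7, s=-10, t=11   [172*(-10) + 157*(11) = 7]
q=2: r=1, s=21, t=-23   [172*(21) + 157*(-23) = 1]
q=7: r=0, s=-157, t=172   [172*(-157) + 157*(172) = 0]
GCD = 1 with t = -23, so 157*(-23) ≡ 1 (mod 172)
Inverse = -23 mod 172 = 149
Check: 157 * 149 = 23393 ≡ 1 (mod 172)

157^(-1) ≡ 149 (mod 172)


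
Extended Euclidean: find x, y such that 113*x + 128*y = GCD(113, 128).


Tabular extended Euclidean (each row: r = 113*s + 128*t):
r=113, s=1, t=0
r=128, s=0, t=1
q=0: r=113, s=1, t=0   [113*(1) + 128*(0) = 113]
q=1: r=15, s=-1, t=1   [113*(-1) + 128*(1) = 15]
q=7: r=8, s=8, t=-7   [113*(8) + 128*(-7) = 8]
q=1: r=7, s=-9, t=8   [113*(-9) + 128*(8) = 7]
q=1: r=1, s=17, t=-15   [113*(17) + 128*(-15) = 1]
q=7: r=0, s=-128, t=113   [113*(-128) + 128*(113) = 0]
GCD = 1; from the row with r=1: x=17, y=-15
Check: 113*(17) + 128*(-15) = 1921 - 1920 = 1

GCD = 1, x = 17, y = -15


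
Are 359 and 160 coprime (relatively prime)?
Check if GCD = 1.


Euclidean algorithm:
359 = 2 * 160 + 39
160 = 4 * 39 + 4
39 = 9 * 4 + 3
4 = 1 * 3 + 1
3 = 3 * 1 + 0
GCD(359, 160) = 1

Yes, coprime (GCD = 1)


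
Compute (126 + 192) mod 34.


126 + 192 = 318
318 mod 34 = 12


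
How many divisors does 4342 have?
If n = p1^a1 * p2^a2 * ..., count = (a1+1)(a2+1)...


4342 = 2^1 × 13^1 × 167^1
d(4342) = (1+1) × (1+1) × (1+1) = 8

8 divisors


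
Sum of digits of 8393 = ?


8 + 3 + 9 + 3 = 23


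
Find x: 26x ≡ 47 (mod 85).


GCD(26, 85) = 1, unique solution
a^(-1) mod 85 = 36
x = 36 * 47 mod 85 = 77

x ≡ 77 (mod 85)


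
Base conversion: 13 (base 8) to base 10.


13 (base 8) = 11 (decimal)
11 (decimal) = 11 (base 10)


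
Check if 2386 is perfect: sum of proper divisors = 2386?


Proper divisors of 2386: 1, 2, 1193
Sum = 1 + 2 + 1193 = 1196

No, 2386 is not perfect (1196 ≠ 2386)


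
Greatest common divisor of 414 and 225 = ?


414 = 1 * 225 + 189
225 = 1 * 189 + 36
189 = 5 * 36 + 9
36 = 4 * 9 + 0
GCD = 9


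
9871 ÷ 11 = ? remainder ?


9871 = 11 * 897 + 4
Check: 9867 + 4 = 9871

q = 897, r = 4


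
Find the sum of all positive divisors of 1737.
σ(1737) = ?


Divisors of 1737: 1, 3, 9, 193, 579, 1737
Sum = 1 + 3 + 9 + 193 + 579 + 1737 = 2522

σ(1737) = 2522


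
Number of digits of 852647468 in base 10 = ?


852647468 has 9 digits in base 10
floor(log10(852647468)) + 1 = floor(8.9308) + 1 = 9

9 digits (base 10)


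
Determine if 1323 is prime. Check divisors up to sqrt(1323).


1323 / 3 = 441 (exact division)
1323 is NOT prime.

No, 1323 is not prime


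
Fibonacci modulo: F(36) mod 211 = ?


F(k) mod 211 for k=1..36:
1, 1, 2, 3, 5, 8, 13, 21, 34, 55, 89, 144, 22, 166, 188, 143, 120, 52, 172, 13, 185, 198, 172, 159, 120, 68, 188, 45, 22, 67, 89, 156, 34, 190, 13, 203
F(36) mod 211 = 203


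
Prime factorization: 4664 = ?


4664 / 2 = 2332
2332 / 2 = 1166
1166 / 2 = 583
583 / 11 = 53
53 / 53 = 1
4664 = 2^3 × 11 × 53


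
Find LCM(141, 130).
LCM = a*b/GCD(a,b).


GCD(141, 130) = 1
LCM = 141*130/1 = 18330/1 = 18330

LCM = 18330


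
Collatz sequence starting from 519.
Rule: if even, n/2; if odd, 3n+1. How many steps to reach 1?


519 → 1558 → 779 → 2338 → 1169 → 3508 → 1754 → 877 → 2632 → 1316 → 658 → 329 → 988 → 494 → 247 → 742 → 371 → 1114 → 557 → 1672 → 836 → 418 → 209 → 628 → 314 → 157 → 472 → 236 → 118 → 59 → 178 → 89 → 268 → 134 → 67 → 202 → 101 → 304 → 152 → 76 → 38 → 19 → 58 → 29 → 88 → 44 → 22 → 11 → 34 → 17 → 52 → 26 → 13 → 40 → 20 → 10 → 5 → 16 → 8 → 4 → 2 → 1
Total steps = 61

61 steps


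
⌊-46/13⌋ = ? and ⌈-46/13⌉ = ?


-46/13 = -3.5385
floor = -4
ceil = -3

floor = -4, ceil = -3


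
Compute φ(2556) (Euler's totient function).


2556 = 2^2 × 3^2 × 71
Prime factors: 2, 3, 71
φ(2556) = 2556 × (1-1/2) × (1-1/3) × (1-1/71)
= 2556 × 1/2 × 2/3 × 70/71 = 840

φ(2556) = 840


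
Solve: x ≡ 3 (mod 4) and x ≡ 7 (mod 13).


M = 4*13 = 52
M1 = M/4 = 13, M2 = M/13 = 4
M1^(-1) mod 4 = 1, M2^(-1) mod 13 = 10
x = 3*13*1 + 7*4*10 = 319
319 mod 52 = 7
Check: 7 mod 4 = 3 ✓, 7 mod 13 = 7 ✓

x ≡ 7 (mod 52)


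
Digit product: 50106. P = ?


5 × 0 × 1 × 0 × 6 = 0


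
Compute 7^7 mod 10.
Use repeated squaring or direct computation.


7^1 mod 10 = 7
7^2 mod 10 = 9
7^3 mod 10 = 3
7^4 mod 10 = 1
7^5 mod 10 = 7
7^6 mod 10 = 9
7^7 mod 10 = 3


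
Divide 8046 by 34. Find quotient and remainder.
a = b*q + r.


8046 = 34 * 236 + 22
Check: 8024 + 22 = 8046

q = 236, r = 22


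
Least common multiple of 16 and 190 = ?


GCD(16, 190) = 2
LCM = 16*190/2 = 3040/2 = 1520

LCM = 1520


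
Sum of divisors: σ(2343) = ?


Divisors of 2343: 1, 3, 11, 33, 71, 213, 781, 2343
Sum = 1 + 3 + 11 + 33 + 71 + 213 + 781 + 2343 = 3456

σ(2343) = 3456


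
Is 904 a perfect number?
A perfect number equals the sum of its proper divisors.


Proper divisors of 904: 1, 2, 4, 8, 113, 226, 452
Sum = 1 + 2 + 4 + 8 + 113 + 226 + 452 = 806

No, 904 is not perfect (806 ≠ 904)


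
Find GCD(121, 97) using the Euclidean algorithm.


121 = 1 * 97 + 24
97 = 4 * 24 + 1
24 = 24 * 1 + 0
GCD = 1


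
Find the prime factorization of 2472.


2472 / 2 = 1236
1236 / 2 = 618
618 / 2 = 309
309 / 3 = 103
103 / 103 = 1
2472 = 2^3 × 3 × 103


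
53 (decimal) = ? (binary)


53 (base 10) = 53 (decimal)
53 (decimal) = 110101 (base 2)


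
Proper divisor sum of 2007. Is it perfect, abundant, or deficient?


Proper divisors: 1, 3, 9, 223, 669
Sum = 1 + 3 + 9 + 223 + 669 = 905
905 < 2007 → deficient

s(2007) = 905 (deficient)


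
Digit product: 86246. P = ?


8 × 6 × 2 × 4 × 6 = 2304


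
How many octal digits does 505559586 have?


505559586 in base 8 = 3610435042
Number of digits = 10

10 digits (base 8)


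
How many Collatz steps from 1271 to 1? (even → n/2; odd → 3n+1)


1271 → 3814 → 1907 → 5722 → 2861 → 8584 → 4292 → 2146 → 1073 → 3220 → 1610 → 805 → 2416 → 1208 → 604 → 302 → 151 → 454 → 227 → 682 → 341 → 1024 → 512 → 256 → 128 → 64 → 32 → 16 → 8 → 4 → 2 → 1
Total steps = 31

31 steps


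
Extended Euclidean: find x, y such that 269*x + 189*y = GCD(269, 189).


Tabular extended Euclidean (each row: r = 269*s + 189*t):
r=269, s=1, t=0
r=189, s=0, t=1
q=1: r=80, s=1, t=-1   [269*(1) + 189*(-1) = 80]
q=2: r=29, s=-2, t=3   [269*(-2) + 189*(3) = 29]
q=2: r=22, s=5, t=-7   [269*(5) + 189*(-7) = 22]
q=1: r=7, s=-7, t=10   [269*(-7) + 189*(10) = 7]
q=3: r=1, s=26, t=-37   [269*(26) + 189*(-37) = 1]
q=7: r=0, s=-189, t=269   [269*(-189) + 189*(269) = 0]
GCD = 1; from the row with r=1: x=26, y=-37
Check: 269*(26) + 189*(-37) = 6994 - 6993 = 1

GCD = 1, x = 26, y = -37


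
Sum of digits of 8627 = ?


8 + 6 + 2 + 7 = 23


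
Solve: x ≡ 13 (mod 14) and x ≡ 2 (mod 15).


M = 14*15 = 210
M1 = M/14 = 15, M2 = M/15 = 14
M1^(-1) mod 14 = 1, M2^(-1) mod 15 = 14
x = 13*15*1 + 2*14*14 = 587
587 mod 210 = 167
Check: 167 mod 14 = 13 ✓, 167 mod 15 = 2 ✓

x ≡ 167 (mod 210)


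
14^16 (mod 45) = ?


14^1 mod 45 = 14
14^2 mod 45 = 16
14^3 mod 45 = 44
14^4 mod 45 = 31
14^5 mod 45 = 29
14^6 mod 45 = 1
14^7 mod 45 = 14
14^8 mod 45 = 16
14^9 mod 45 = 44
14^10 mod 45 = 31
14^11 mod 45 = 29
14^12 mod 45 = 1
14^13 mod 45 = 14
14^14 mod 45 = 16
14^15 mod 45 = 44
14^16 mod 45 = 31


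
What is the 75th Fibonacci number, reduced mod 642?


F(k) mod 642 for k=1..75:
1, 1, 2, 3, 5, 8, 13, 21, 34, 55, 89, 144, 233, 377, 610, 345, 313, 16, 329, 345, 32, 377, 409, 144, 553, 55, 608, 21, 629, 8, 637, 3, 640, 1, 641, 0, 641, 641, 640, 639, 637, 634, 629, 621, 608, 587, 553, 498, 409, 265, 32, 297, 329, 626, 313, 297, 610, 265, 233, 498, 89, 587, 34, 621, 13, 634, 5, 639, 2, 641, 1, 0, 1, 1, 2
F(75) mod 642 = 2


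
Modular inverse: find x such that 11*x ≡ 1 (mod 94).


Use the extended Euclidean algorithm on (94, 11); each row r = 94*s + 11*t:
r=94, s=1, t=0
r=11, s=0, t=1
q=8: r=6, s=1, t=-8   [94*(1) + 11*(-8) = 6]
q=1: r=5, s=-1, t=9   [94*(-1) + 11*(9) = 5]
q=1: r=1, s=2, t=-17   [94*(2) + 11*(-17) = 1]
q=5: r=0, s=-11, t=94   [94*(-11) + 11*(94) = 0]
GCD = 1 with t = -17, so 11*(-17) ≡ 1 (mod 94)
Inverse = -17 mod 94 = 77
Check: 11 * 77 = 847 ≡ 1 (mod 94)

11^(-1) ≡ 77 (mod 94)


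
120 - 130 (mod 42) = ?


120 - 130 = -10
-10 mod 42 = 32


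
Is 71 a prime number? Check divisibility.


Check divisors up to sqrt(71) = 8.4261
No divisors found.
71 is prime.

Yes, 71 is prime


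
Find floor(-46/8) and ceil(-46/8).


-46/8 = -5.7500
floor = -6
ceil = -5

floor = -6, ceil = -5


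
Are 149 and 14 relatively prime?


Euclidean algorithm:
149 = 10 * 14 + 9
14 = 1 * 9 + 5
9 = 1 * 5 + 4
5 = 1 * 4 + 1
4 = 4 * 1 + 0
GCD(149, 14) = 1

Yes, coprime (GCD = 1)


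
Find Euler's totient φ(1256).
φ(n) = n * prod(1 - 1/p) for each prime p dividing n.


1256 = 2^3 × 157
Prime factors: 2, 157
φ(1256) = 1256 × (1-1/2) × (1-1/157)
= 1256 × 1/2 × 156/157 = 624

φ(1256) = 624


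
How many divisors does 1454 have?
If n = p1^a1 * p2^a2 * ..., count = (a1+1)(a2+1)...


1454 = 2^1 × 727^1
d(1454) = (1+1) × (1+1) = 4

4 divisors


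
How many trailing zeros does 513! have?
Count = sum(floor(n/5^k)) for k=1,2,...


floor(513/5) = 102
floor(513/25) = 20
floor(513/125) = 4
Total = 126

126 trailing zeros


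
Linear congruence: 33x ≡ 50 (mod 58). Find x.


GCD(33, 58) = 1, unique solution
a^(-1) mod 58 = 51
x = 51 * 50 mod 58 = 56

x ≡ 56 (mod 58)


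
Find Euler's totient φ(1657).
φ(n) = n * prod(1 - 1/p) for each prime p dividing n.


1657 = 1657
Prime factors: 1657
φ(1657) = 1657 × (1-1/1657)
= 1657 × 1656/1657 = 1656

φ(1657) = 1656


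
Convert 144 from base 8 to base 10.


144 (base 8) = 100 (decimal)
100 (decimal) = 100 (base 10)


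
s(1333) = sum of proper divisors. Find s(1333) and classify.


Proper divisors: 1, 31, 43
Sum = 1 + 31 + 43 = 75
75 < 1333 → deficient

s(1333) = 75 (deficient)


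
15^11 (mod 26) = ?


15^1 mod 26 = 15
15^2 mod 26 = 17
15^3 mod 26 = 21
15^4 mod 26 = 3
15^5 mod 26 = 19
15^6 mod 26 = 25
15^7 mod 26 = 11
15^8 mod 26 = 9
15^9 mod 26 = 5
15^10 mod 26 = 23
15^11 mod 26 = 7


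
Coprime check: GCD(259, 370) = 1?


Euclidean algorithm:
370 = 1 * 259 + 111
259 = 2 * 111 + 37
111 = 3 * 37 + 0
GCD(259, 370) = 37

No, not coprime (GCD = 37)


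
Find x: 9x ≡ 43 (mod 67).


GCD(9, 67) = 1, unique solution
a^(-1) mod 67 = 15
x = 15 * 43 mod 67 = 42

x ≡ 42 (mod 67)


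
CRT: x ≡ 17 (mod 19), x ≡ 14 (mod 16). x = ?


M = 19*16 = 304
M1 = M/19 = 16, M2 = M/16 = 19
M1^(-1) mod 19 = 6, M2^(-1) mod 16 = 11
x = 17*16*6 + 14*19*11 = 4558
4558 mod 304 = 302
Check: 302 mod 19 = 17 ✓, 302 mod 16 = 14 ✓

x ≡ 302 (mod 304)


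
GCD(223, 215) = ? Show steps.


223 = 1 * 215 + 8
215 = 26 * 8 + 7
8 = 1 * 7 + 1
7 = 7 * 1 + 0
GCD = 1


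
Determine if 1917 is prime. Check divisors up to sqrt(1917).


1917 / 3 = 639 (exact division)
1917 is NOT prime.

No, 1917 is not prime


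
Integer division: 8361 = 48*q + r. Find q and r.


8361 = 48 * 174 + 9
Check: 8352 + 9 = 8361

q = 174, r = 9


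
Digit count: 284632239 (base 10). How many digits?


284632239 has 9 digits in base 10
floor(log10(284632239)) + 1 = floor(8.4543) + 1 = 9

9 digits (base 10)


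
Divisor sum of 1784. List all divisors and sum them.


Divisors of 1784: 1, 2, 4, 8, 223, 446, 892, 1784
Sum = 1 + 2 + 4 + 8 + 223 + 446 + 892 + 1784 = 3360

σ(1784) = 3360


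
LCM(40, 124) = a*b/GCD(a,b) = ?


GCD(40, 124) = 4
LCM = 40*124/4 = 4960/4 = 1240

LCM = 1240


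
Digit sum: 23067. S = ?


2 + 3 + 0 + 6 + 7 = 18


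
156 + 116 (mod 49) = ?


156 + 116 = 272
272 mod 49 = 27


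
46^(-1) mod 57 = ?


Use the extended Euclidean algorithm on (57, 46); each row r = 57*s + 46*t:
r=57, s=1, t=0
r=46, s=0, t=1
q=1: r=11, s=1, t=-1   [57*(1) + 46*(-1) = 11]
q=4: r=2, s=-4, t=5   [57*(-4) + 46*(5) = 2]
q=5: r=1, s=21, t=-26   [57*(21) + 46*(-26) = 1]
q=2: r=0, s=-46, t=57   [57*(-46) + 46*(57) = 0]
GCD = 1 with t = -26, so 46*(-26) ≡ 1 (mod 57)
Inverse = -26 mod 57 = 31
Check: 46 * 31 = 1426 ≡ 1 (mod 57)

46^(-1) ≡ 31 (mod 57)


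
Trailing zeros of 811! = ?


floor(811/5) = 162
floor(811/25) = 32
floor(811/125) = 6
floor(811/625) = 1
Total = 201

201 trailing zeros


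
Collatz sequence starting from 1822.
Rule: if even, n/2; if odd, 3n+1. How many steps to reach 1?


1822 → 911 → 2734 → 1367 → 4102 → 2051 → 6154 → 3077 → 9232 → 4616 → 2308 → 1154 → 577 → 1732 → 866 → 433 → 1300 → 650 → 325 → 976 → 488 → 244 → 122 → 61 → 184 → 92 → 46 → 23 → 70 → 35 → 106 → 53 → 160 → 80 → 40 → 20 → 10 → 5 → 16 → 8 → 4 → 2 → 1
Total steps = 42

42 steps


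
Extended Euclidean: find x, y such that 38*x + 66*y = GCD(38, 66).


Tabular extended Euclidean (each row: r = 38*s + 66*t):
r=38, s=1, t=0
r=66, s=0, t=1
q=0: r=38, s=1, t=0   [38*(1) + 66*(0) = 38]
q=1: r=28, s=-1, t=1   [38*(-1) + 66*(1) = 28]
q=1: r=10, s=2, t=-1   [38*(2) + 66*(-1) = 10]
q=2: r=8, s=-5, t=3   [38*(-5) + 66*(3) = 8]
q=1: r=2, s=7, t=-4   [38*(7) + 66*(-4) = 2]
q=4: r=0, s=-33, t=19   [38*(-33) + 66*(19) = 0]
GCD = 2; from the row with r=2: x=7, y=-4
Check: 38*(7) + 66*(-4) = 266 - 264 = 2

GCD = 2, x = 7, y = -4


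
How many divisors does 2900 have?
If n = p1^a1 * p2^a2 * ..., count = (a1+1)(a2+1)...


2900 = 2^2 × 5^2 × 29^1
d(2900) = (2+1) × (2+1) × (1+1) = 18

18 divisors


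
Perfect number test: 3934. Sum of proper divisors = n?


Proper divisors of 3934: 1, 2, 7, 14, 281, 562, 1967
Sum = 1 + 2 + 7 + 14 + 281 + 562 + 1967 = 2834

No, 3934 is not perfect (2834 ≠ 3934)


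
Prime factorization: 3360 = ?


3360 / 2 = 1680
1680 / 2 = 840
840 / 2 = 420
420 / 2 = 210
210 / 2 = 105
105 / 3 = 35
35 / 5 = 7
7 / 7 = 1
3360 = 2^5 × 3 × 5 × 7


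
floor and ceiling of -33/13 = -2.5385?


-33/13 = -2.5385
floor = -3
ceil = -2

floor = -3, ceil = -2


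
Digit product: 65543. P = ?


6 × 5 × 5 × 4 × 3 = 1800


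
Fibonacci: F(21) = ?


Sequence: 1, 1, 2, 3, 5, 8, 13, 21, 34, 55, 89, 144, 233, 377, 610, 987, 1597, 2584, 4181, 6765, 10946
F(21) = 10946


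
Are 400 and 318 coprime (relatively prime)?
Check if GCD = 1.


Euclidean algorithm:
400 = 1 * 318 + 82
318 = 3 * 82 + 72
82 = 1 * 72 + 10
72 = 7 * 10 + 2
10 = 5 * 2 + 0
GCD(400, 318) = 2

No, not coprime (GCD = 2)


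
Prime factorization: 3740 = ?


3740 / 2 = 1870
1870 / 2 = 935
935 / 5 = 187
187 / 11 = 17
17 / 17 = 1
3740 = 2^2 × 5 × 11 × 17


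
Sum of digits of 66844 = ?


6 + 6 + 8 + 4 + 4 = 28


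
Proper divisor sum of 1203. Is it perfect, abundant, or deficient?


Proper divisors: 1, 3, 401
Sum = 1 + 3 + 401 = 405
405 < 1203 → deficient

s(1203) = 405 (deficient)


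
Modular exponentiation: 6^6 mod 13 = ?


6^1 mod 13 = 6
6^2 mod 13 = 10
6^3 mod 13 = 8
6^4 mod 13 = 9
6^5 mod 13 = 2
6^6 mod 13 = 12


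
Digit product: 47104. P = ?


4 × 7 × 1 × 0 × 4 = 0


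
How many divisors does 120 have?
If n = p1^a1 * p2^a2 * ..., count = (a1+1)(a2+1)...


120 = 2^3 × 3^1 × 5^1
d(120) = (3+1) × (1+1) × (1+1) = 16

16 divisors


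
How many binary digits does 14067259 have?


14067259 in base 2 = 110101101010011000111011
Number of digits = 24

24 digits (base 2)


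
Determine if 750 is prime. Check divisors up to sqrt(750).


750 / 2 = 375 (exact division)
750 is NOT prime.

No, 750 is not prime


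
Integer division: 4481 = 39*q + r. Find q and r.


4481 = 39 * 114 + 35
Check: 4446 + 35 = 4481

q = 114, r = 35


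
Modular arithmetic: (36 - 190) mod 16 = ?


36 - 190 = -154
-154 mod 16 = 6


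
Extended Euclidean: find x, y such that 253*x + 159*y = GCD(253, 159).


Tabular extended Euclidean (each row: r = 253*s + 159*t):
r=253, s=1, t=0
r=159, s=0, t=1
q=1: r=94, s=1, t=-1   [253*(1) + 159*(-1) = 94]
q=1: r=65, s=-1, t=2   [253*(-1) + 159*(2) = 65]
q=1: r=29, s=2, t=-3   [253*(2) + 159*(-3) = 29]
q=2: r=7, s=-5, t=8   [253*(-5) + 159*(8) = 7]
q=4: r=1, s=22, t=-35   [253*(22) + 159*(-35) = 1]
q=7: r=0, s=-159, t=253   [253*(-159) + 159*(253) = 0]
GCD = 1; from the row with r=1: x=22, y=-35
Check: 253*(22) + 159*(-35) = 5566 - 5565 = 1

GCD = 1, x = 22, y = -35


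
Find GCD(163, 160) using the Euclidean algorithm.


163 = 1 * 160 + 3
160 = 53 * 3 + 1
3 = 3 * 1 + 0
GCD = 1


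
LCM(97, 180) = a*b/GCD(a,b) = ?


GCD(97, 180) = 1
LCM = 97*180/1 = 17460/1 = 17460

LCM = 17460


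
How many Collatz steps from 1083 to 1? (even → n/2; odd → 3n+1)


1083 → 3250 → 1625 → 4876 → 2438 → 1219 → 3658 → 1829 → 5488 → 2744 → 1372 → 686 → 343 → 1030 → 515 → 1546 → 773 → 2320 → 1160 → 580 → 290 → 145 → 436 → 218 → 109 → 328 → 164 → 82 → 41 → 124 → 62 → 31 → 94 → 47 → 142 → 71 → 214 → 107 → 322 → 161 → 484 → 242 → 121 → 364 → 182 → 91 → 274 → 137 → 412 → 206 → 103 → 310 → 155 → 466 → 233 → 700 → 350 → 175 → 526 → 263 → 790 → 395 → 1186 → 593 → 1780 → 890 → 445 → 1336 → 668 → 334 → 167 → 502 → 251 → 754 → 377 → 1132 → 566 → 283 → 850 → 425 → 1276 → 638 → 319 → 958 → 479 → 1438 → 719 → 2158 → 1079 → 3238 → 1619 → 4858 → 2429 → 7288 → 3644 → 1822 → 911 → 2734 → 1367 → 4102 → 2051 → 6154 → 3077 → 9232 → 4616 → 2308 → 1154 → 577 → 1732 → 866 → 433 → 1300 → 650 → 325 → 976 → 488 → 244 → 122 → 61 → 184 → 92 → 46 → 23 → 70 → 35 → 106 → 53 → 160 → 80 → 40 → 20 → 10 → 5 → 16 → 8 → 4 → 2 → 1
Total steps = 137

137 steps


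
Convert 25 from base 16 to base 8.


25 (base 16) = 37 (decimal)
37 (decimal) = 45 (base 8)


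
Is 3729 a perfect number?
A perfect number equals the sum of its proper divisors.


Proper divisors of 3729: 1, 3, 11, 33, 113, 339, 1243
Sum = 1 + 3 + 11 + 33 + 113 + 339 + 1243 = 1743

No, 3729 is not perfect (1743 ≠ 3729)


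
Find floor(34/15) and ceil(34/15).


34/15 = 2.2667
floor = 2
ceil = 3

floor = 2, ceil = 3


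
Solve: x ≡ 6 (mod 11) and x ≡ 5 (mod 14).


M = 11*14 = 154
M1 = M/11 = 14, M2 = M/14 = 11
M1^(-1) mod 11 = 4, M2^(-1) mod 14 = 9
x = 6*14*4 + 5*11*9 = 831
831 mod 154 = 61
Check: 61 mod 11 = 6 ✓, 61 mod 14 = 5 ✓

x ≡ 61 (mod 154)


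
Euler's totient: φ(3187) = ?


3187 = 3187
Prime factors: 3187
φ(3187) = 3187 × (1-1/3187)
= 3187 × 3186/3187 = 3186

φ(3187) = 3186


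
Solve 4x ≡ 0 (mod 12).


GCD(4, 12) = 4 divides 0
Divide: 1x ≡ 0 (mod 3)
x ≡ 0 (mod 3)


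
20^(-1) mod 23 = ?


Use the extended Euclidean algorithm on (23, 20); each row r = 23*s + 20*t:
r=23, s=1, t=0
r=20, s=0, t=1
q=1: r=3, s=1, t=-1   [23*(1) + 20*(-1) = 3]
q=6: r=2, s=-6, t=7   [23*(-6) + 20*(7) = 2]
q=1: r=1, s=7, t=-8   [23*(7) + 20*(-8) = 1]
q=2: r=0, s=-20, t=23   [23*(-20) + 20*(23) = 0]
GCD = 1 with t = -8, so 20*(-8) ≡ 1 (mod 23)
Inverse = -8 mod 23 = 15
Check: 20 * 15 = 300 ≡ 1 (mod 23)

20^(-1) ≡ 15 (mod 23)


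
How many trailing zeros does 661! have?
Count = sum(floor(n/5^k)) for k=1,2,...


floor(661/5) = 132
floor(661/25) = 26
floor(661/125) = 5
floor(661/625) = 1
Total = 164

164 trailing zeros


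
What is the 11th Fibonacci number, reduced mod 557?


F(k) mod 557 for k=1..11:
1, 1, 2, 3, 5, 8, 13, 21, 34, 55, 89
F(11) mod 557 = 89


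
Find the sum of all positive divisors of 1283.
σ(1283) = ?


Divisors of 1283: 1, 1283
Sum = 1 + 1283 = 1284

σ(1283) = 1284


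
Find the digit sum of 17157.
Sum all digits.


1 + 7 + 1 + 5 + 7 = 21


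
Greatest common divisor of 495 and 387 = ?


495 = 1 * 387 + 108
387 = 3 * 108 + 63
108 = 1 * 63 + 45
63 = 1 * 45 + 18
45 = 2 * 18 + 9
18 = 2 * 9 + 0
GCD = 9


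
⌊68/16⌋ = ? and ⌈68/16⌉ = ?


68/16 = 4.2500
floor = 4
ceil = 5

floor = 4, ceil = 5


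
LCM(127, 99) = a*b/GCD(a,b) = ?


GCD(127, 99) = 1
LCM = 127*99/1 = 12573/1 = 12573

LCM = 12573


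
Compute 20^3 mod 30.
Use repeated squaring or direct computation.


20^1 mod 30 = 20
20^2 mod 30 = 10
20^3 mod 30 = 20


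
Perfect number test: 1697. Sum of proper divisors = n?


Proper divisors of 1697: 1
Sum = 1 = 1

No, 1697 is not perfect (1 ≠ 1697)


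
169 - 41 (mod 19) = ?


169 - 41 = 128
128 mod 19 = 14


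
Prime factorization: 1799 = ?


1799 / 7 = 257
257 / 257 = 1
1799 = 7 × 257


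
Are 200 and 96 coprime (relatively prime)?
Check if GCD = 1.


Euclidean algorithm:
200 = 2 * 96 + 8
96 = 12 * 8 + 0
GCD(200, 96) = 8

No, not coprime (GCD = 8)


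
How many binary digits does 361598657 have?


361598657 in base 2 = 10101100011011000111011000001
Number of digits = 29

29 digits (base 2)


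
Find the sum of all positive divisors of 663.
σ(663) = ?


Divisors of 663: 1, 3, 13, 17, 39, 51, 221, 663
Sum = 1 + 3 + 13 + 17 + 39 + 51 + 221 + 663 = 1008

σ(663) = 1008


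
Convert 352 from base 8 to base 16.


352 (base 8) = 234 (decimal)
234 (decimal) = EA (base 16)


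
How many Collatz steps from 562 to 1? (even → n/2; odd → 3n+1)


562 → 281 → 844 → 422 → 211 → 634 → 317 → 952 → 476 → 238 → 119 → 358 → 179 → 538 → 269 → 808 → 404 → 202 → 101 → 304 → 152 → 76 → 38 → 19 → 58 → 29 → 88 → 44 → 22 → 11 → 34 → 17 → 52 → 26 → 13 → 40 → 20 → 10 → 5 → 16 → 8 → 4 → 2 → 1
Total steps = 43

43 steps


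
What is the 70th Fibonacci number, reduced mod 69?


F(k) mod 69 for k=1..70:
1, 1, 2, 3, 5, 8, 13, 21, 34, 55, 20, 6, 26, 32, 58, 21, 10, 31, 41, 3, 44, 47, 22, 0, 22, 22, 44, 66, 41, 38, 10, 48, 58, 37, 26, 63, 20, 14, 34, 48, 13, 61, 5, 66, 2, 68, 1, 0, 1, 1, 2, 3, 5, 8, 13, 21, 34, 55, 20, 6, 26, 32, 58, 21, 10, 31, 41, 3, 44, 47
F(70) mod 69 = 47


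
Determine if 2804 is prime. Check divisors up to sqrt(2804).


2804 / 2 = 1402 (exact division)
2804 is NOT prime.

No, 2804 is not prime


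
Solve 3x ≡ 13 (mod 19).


GCD(3, 19) = 1, unique solution
a^(-1) mod 19 = 13
x = 13 * 13 mod 19 = 17

x ≡ 17 (mod 19)


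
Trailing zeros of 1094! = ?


floor(1094/5) = 218
floor(1094/25) = 43
floor(1094/125) = 8
floor(1094/625) = 1
Total = 270

270 trailing zeros


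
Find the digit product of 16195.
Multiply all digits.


1 × 6 × 1 × 9 × 5 = 270


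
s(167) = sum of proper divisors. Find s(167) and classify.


Proper divisors: 1
Sum = 1 = 1
1 < 167 → deficient

s(167) = 1 (deficient)


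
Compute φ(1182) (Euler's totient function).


1182 = 2 × 3 × 197
Prime factors: 2, 3, 197
φ(1182) = 1182 × (1-1/2) × (1-1/3) × (1-1/197)
= 1182 × 1/2 × 2/3 × 196/197 = 392

φ(1182) = 392


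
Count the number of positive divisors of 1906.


1906 = 2^1 × 953^1
d(1906) = (1+1) × (1+1) = 4

4 divisors


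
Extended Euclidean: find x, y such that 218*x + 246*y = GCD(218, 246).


Tabular extended Euclidean (each row: r = 218*s + 246*t):
r=218, s=1, t=0
r=246, s=0, t=1
q=0: r=218, s=1, t=0   [218*(1) + 246*(0) = 218]
q=1: r=28, s=-1, t=1   [218*(-1) + 246*(1) = 28]
q=7: r=22, s=8, t=-7   [218*(8) + 246*(-7) = 22]
q=1: r=6, s=-9, t=8   [218*(-9) + 246*(8) = 6]
q=3: r=4, s=35, t=-31   [218*(35) + 246*(-31) = 4]
q=1: r=2, s=-44, t=39   [218*(-44) + 246*(39) = 2]
q=2: r=0, s=123, t=-109   [218*(123) + 246*(-109) = 0]
GCD = 2; from the row with r=2: x=-44, y=39
Check: 218*(-44) + 246*(39) = -9592 + 9594 = 2

GCD = 2, x = -44, y = 39


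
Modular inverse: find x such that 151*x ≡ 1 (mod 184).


Use the extended Euclidean algorithm on (184, 151); each row r = 184*s + 151*t:
r=184, s=1, t=0
r=151, s=0, t=1
q=1: r=33, s=1, t=-1   [184*(1) + 151*(-1) = 33]
q=4: r=19, s=-4, t=5   [184*(-4) + 151*(5) = 19]
q=1: r=14, s=5, t=-6   [184*(5) + 151*(-6) = 14]
q=1: r=5, s=-9, t=11   [184*(-9) + 151*(11) = 5]
q=2: r=4, s=23, t=-28   [184*(23) + 151*(-28) = 4]
q=1: r=1, s=-32, t=39   [184*(-32) + 151*(39) = 1]
q=4: r=0, s=151, t=-184   [184*(151) + 151*(-184) = 0]
GCD = 1 with t = 39, so 151*(39) ≡ 1 (mod 184)
Inverse = 39 mod 184 = 39
Check: 151 * 39 = 5889 ≡ 1 (mod 184)

151^(-1) ≡ 39 (mod 184)


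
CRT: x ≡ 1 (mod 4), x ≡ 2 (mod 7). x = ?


M = 4*7 = 28
M1 = M/4 = 7, M2 = M/7 = 4
M1^(-1) mod 4 = 3, M2^(-1) mod 7 = 2
x = 1*7*3 + 2*4*2 = 37
37 mod 28 = 9
Check: 9 mod 4 = 1 ✓, 9 mod 7 = 2 ✓

x ≡ 9 (mod 28)


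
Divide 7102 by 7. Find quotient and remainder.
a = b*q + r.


7102 = 7 * 1014 + 4
Check: 7098 + 4 = 7102

q = 1014, r = 4


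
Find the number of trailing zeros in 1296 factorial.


floor(1296/5) = 259
floor(1296/25) = 51
floor(1296/125) = 10
floor(1296/625) = 2
Total = 322

322 trailing zeros


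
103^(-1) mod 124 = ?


Use the extended Euclidean algorithm on (124, 103); each row r = 124*s + 103*t:
r=124, s=1, t=0
r=103, s=0, t=1
q=1: r=21, s=1, t=-1   [124*(1) + 103*(-1) = 21]
q=4: r=19, s=-4, t=5   [124*(-4) + 103*(5) = 19]
q=1: r=2, s=5, t=-6   [124*(5) + 103*(-6) = 2]
q=9: r=1, s=-49, t=59   [124*(-49) + 103*(59) = 1]
q=2: r=0, s=103, t=-124   [124*(103) + 103*(-124) = 0]
GCD = 1 with t = 59, so 103*(59) ≡ 1 (mod 124)
Inverse = 59 mod 124 = 59
Check: 103 * 59 = 6077 ≡ 1 (mod 124)

103^(-1) ≡ 59 (mod 124)


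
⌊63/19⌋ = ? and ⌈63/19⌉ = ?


63/19 = 3.3158
floor = 3
ceil = 4

floor = 3, ceil = 4


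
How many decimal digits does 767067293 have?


767067293 has 9 digits in base 10
floor(log10(767067293)) + 1 = floor(8.8848) + 1 = 9

9 digits (base 10)


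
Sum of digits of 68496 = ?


6 + 8 + 4 + 9 + 6 = 33


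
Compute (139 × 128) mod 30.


139 × 128 = 17792
17792 mod 30 = 2


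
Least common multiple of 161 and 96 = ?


GCD(161, 96) = 1
LCM = 161*96/1 = 15456/1 = 15456

LCM = 15456


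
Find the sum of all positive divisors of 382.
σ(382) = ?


Divisors of 382: 1, 2, 191, 382
Sum = 1 + 2 + 191 + 382 = 576

σ(382) = 576


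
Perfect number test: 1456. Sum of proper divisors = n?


Proper divisors of 1456: 1, 2, 4, 7, 8, 13, 14, 16, 26, 28, 52, 56, 91, 104, 112, 182, 208, 364, 728
Sum = 1 + 2 + 4 + 7 + 8 + 13 + 14 + 16 + 26 + 28 + 52 + 56 + 91 + 104 + 112 + 182 + 208 + 364 + 728 = 2016

No, 1456 is not perfect (2016 ≠ 1456)


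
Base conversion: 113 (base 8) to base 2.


113 (base 8) = 75 (decimal)
75 (decimal) = 1001011 (base 2)


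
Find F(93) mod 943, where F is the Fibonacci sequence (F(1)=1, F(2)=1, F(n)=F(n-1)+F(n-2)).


F(k) mod 943 for k=1..93:
1, 1, 2, 3, 5, 8, 13, 21, 34, 55, 89, 144, 233, 377, 610, 44, 654, 698, 409, 164, 573, 737, 367, 161, 528, 689, 274, 20, 294, 314, 608, 922, 587, 566, 210, 776, 43, 819, 862, 738, 657, 452, 166, 618, 784, 459, 300, 759, 116, 875, 48, 923, 28, 8, 36, 44, 80, 124, 204, 328, 532, 860, 449, 366, 815, 238, 110, 348, 458, 806, 321, 184, 505, 689, 251, 940, 248, 245, 493, 738, 288, 83, 371, 454, 825, 336, 218, 554, 772, 383, 212, 595, 807
F(93) mod 943 = 807


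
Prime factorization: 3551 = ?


3551 / 53 = 67
67 / 67 = 1
3551 = 53 × 67


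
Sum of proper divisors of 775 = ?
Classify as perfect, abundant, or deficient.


Proper divisors: 1, 5, 25, 31, 155
Sum = 1 + 5 + 25 + 31 + 155 = 217
217 < 775 → deficient

s(775) = 217 (deficient)


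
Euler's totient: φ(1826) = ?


1826 = 2 × 11 × 83
Prime factors: 2, 11, 83
φ(1826) = 1826 × (1-1/2) × (1-1/11) × (1-1/83)
= 1826 × 1/2 × 10/11 × 82/83 = 820

φ(1826) = 820


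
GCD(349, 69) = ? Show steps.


349 = 5 * 69 + 4
69 = 17 * 4 + 1
4 = 4 * 1 + 0
GCD = 1


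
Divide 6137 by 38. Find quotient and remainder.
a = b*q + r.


6137 = 38 * 161 + 19
Check: 6118 + 19 = 6137

q = 161, r = 19


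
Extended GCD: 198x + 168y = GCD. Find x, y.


Tabular extended Euclidean (each row: r = 198*s + 168*t):
r=198, s=1, t=0
r=168, s=0, t=1
q=1: r=30, s=1, t=-1   [198*(1) + 168*(-1) = 30]
q=5: r=18, s=-5, t=6   [198*(-5) + 168*(6) = 18]
q=1: r=12, s=6, t=-7   [198*(6) + 168*(-7) = 12]
q=1: r=6, s=-11, t=13   [198*(-11) + 168*(13) = 6]
q=2: r=0, s=28, t=-33   [198*(28) + 168*(-33) = 0]
GCD = 6; from the row with r=6: x=-11, y=13
Check: 198*(-11) + 168*(13) = -2178 + 2184 = 6

GCD = 6, x = -11, y = 13


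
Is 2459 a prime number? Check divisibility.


Check divisors up to sqrt(2459) = 49.5883
No divisors found.
2459 is prime.

Yes, 2459 is prime


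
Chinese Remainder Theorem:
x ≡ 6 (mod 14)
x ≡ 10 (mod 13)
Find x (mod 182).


M = 14*13 = 182
M1 = M/14 = 13, M2 = M/13 = 14
M1^(-1) mod 14 = 13, M2^(-1) mod 13 = 1
x = 6*13*13 + 10*14*1 = 1154
1154 mod 182 = 62
Check: 62 mod 14 = 6 ✓, 62 mod 13 = 10 ✓

x ≡ 62 (mod 182)


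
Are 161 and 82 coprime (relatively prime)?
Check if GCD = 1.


Euclidean algorithm:
161 = 1 * 82 + 79
82 = 1 * 79 + 3
79 = 26 * 3 + 1
3 = 3 * 1 + 0
GCD(161, 82) = 1

Yes, coprime (GCD = 1)


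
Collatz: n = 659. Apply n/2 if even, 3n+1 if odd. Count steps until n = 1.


659 → 1978 → 989 → 2968 → 1484 → 742 → 371 → 1114 → 557 → 1672 → 836 → 418 → 209 → 628 → 314 → 157 → 472 → 236 → 118 → 59 → 178 → 89 → 268 → 134 → 67 → 202 → 101 → 304 → 152 → 76 → 38 → 19 → 58 → 29 → 88 → 44 → 22 → 11 → 34 → 17 → 52 → 26 → 13 → 40 → 20 → 10 → 5 → 16 → 8 → 4 → 2 → 1
Total steps = 51

51 steps


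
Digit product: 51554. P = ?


5 × 1 × 5 × 5 × 4 = 500


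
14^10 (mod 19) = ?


14^1 mod 19 = 14
14^2 mod 19 = 6
14^3 mod 19 = 8
14^4 mod 19 = 17
14^5 mod 19 = 10
14^6 mod 19 = 7
14^7 mod 19 = 3
14^8 mod 19 = 4
14^9 mod 19 = 18
14^10 mod 19 = 5


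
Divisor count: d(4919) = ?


4919 = 4919^1
d(4919) = (1+1) = 2

2 divisors


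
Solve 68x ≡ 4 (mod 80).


GCD(68, 80) = 4 divides 4
Divide: 17x ≡ 1 (mod 20)
x ≡ 13 (mod 20)


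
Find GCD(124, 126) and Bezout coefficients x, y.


Tabular extended Euclidean (each row: r = 124*s + 126*t):
r=124, s=1, t=0
r=126, s=0, t=1
q=0: r=124, s=1, t=0   [124*(1) + 126*(0) = 124]
q=1: r=2, s=-1, t=1   [124*(-1) + 126*(1) = 2]
q=62: r=0, s=63, t=-62   [124*(63) + 126*(-62) = 0]
GCD = 2; from the row with r=2: x=-1, y=1
Check: 124*(-1) + 126*(1) = -124 + 126 = 2

GCD = 2, x = -1, y = 1
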